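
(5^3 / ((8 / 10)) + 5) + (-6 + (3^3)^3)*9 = 709017 / 4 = 177254.25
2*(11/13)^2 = 242/169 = 1.43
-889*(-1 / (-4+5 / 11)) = -250.74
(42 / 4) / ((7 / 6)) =9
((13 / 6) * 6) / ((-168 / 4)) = -13 / 42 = -0.31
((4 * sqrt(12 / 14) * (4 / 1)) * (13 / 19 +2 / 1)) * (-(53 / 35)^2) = -2292144 * sqrt(42) / 162925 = -91.18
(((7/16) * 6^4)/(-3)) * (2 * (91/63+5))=-2436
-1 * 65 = -65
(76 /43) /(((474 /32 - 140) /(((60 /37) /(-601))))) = 72960 /1915250573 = 0.00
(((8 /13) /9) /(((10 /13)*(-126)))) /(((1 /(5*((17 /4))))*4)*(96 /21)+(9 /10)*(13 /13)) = -68 /169695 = -0.00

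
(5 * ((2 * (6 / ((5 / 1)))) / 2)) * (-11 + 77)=396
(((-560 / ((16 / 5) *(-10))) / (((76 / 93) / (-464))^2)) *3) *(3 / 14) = 1309285620 / 361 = 3626829.97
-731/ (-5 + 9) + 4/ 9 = -6563/ 36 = -182.31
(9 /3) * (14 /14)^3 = 3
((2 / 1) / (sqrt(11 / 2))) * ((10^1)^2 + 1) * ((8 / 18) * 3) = 808 * sqrt(22) / 33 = 114.84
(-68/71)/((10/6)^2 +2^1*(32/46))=-14076/61273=-0.23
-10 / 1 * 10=-100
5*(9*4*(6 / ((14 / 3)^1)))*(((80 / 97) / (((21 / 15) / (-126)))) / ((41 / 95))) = -1108080000 / 27839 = -39803.15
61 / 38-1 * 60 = -2219 / 38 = -58.39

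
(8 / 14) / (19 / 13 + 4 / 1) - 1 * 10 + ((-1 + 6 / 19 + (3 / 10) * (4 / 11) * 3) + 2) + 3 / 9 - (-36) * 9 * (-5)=-2536452418 / 1558095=-1627.92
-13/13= -1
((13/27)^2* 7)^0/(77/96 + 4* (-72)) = -96/27571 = -0.00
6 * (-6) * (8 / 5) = -288 / 5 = -57.60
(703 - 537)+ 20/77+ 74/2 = 203.26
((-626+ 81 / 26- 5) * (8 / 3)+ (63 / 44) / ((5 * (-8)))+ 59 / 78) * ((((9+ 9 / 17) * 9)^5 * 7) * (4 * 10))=-25971341843788103300328 / 11943503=-2174516290889540.81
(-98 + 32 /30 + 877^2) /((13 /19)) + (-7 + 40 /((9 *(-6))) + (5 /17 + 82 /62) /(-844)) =1123962.20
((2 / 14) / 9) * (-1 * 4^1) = -4 / 63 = -0.06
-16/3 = -5.33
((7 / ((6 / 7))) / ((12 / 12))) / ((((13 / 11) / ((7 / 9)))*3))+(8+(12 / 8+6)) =18208 / 1053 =17.29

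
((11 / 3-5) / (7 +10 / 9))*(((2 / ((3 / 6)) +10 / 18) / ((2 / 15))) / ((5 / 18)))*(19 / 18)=-1558 / 73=-21.34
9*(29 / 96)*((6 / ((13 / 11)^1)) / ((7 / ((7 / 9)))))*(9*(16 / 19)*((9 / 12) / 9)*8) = 1914 / 247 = 7.75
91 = 91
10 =10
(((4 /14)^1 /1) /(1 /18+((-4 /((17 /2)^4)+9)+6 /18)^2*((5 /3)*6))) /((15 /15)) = 0.00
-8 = -8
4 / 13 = 0.31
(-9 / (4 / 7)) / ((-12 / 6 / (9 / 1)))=567 / 8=70.88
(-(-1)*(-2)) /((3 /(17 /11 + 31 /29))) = -1.74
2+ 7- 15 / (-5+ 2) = 14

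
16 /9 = 1.78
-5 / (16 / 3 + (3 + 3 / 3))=-15 / 28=-0.54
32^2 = 1024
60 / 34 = 30 / 17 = 1.76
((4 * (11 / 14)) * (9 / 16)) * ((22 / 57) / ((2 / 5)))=1815 / 1064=1.71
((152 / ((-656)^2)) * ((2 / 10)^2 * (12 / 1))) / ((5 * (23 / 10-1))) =57 / 2185300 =0.00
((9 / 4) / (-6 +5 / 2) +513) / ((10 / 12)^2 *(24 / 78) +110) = 839241 / 180530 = 4.65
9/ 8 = 1.12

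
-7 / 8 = -0.88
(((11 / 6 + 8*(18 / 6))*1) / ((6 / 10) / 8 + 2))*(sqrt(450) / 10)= 1550*sqrt(2) / 83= 26.41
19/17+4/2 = 53/17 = 3.12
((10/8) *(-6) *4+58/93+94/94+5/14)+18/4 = -15311/651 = -23.52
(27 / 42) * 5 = 45 / 14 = 3.21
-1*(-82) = 82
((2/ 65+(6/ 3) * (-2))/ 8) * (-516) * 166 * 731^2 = 1476122032566/ 65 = 22709569731.78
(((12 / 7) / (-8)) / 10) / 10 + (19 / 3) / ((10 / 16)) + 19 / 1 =29.13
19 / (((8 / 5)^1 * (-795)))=-19 / 1272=-0.01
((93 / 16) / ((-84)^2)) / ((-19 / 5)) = -155 / 715008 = -0.00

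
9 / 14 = 0.64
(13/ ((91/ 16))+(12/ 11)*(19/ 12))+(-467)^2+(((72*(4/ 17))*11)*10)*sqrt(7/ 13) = 31680*sqrt(91)/ 221+16793162/ 77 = 219460.47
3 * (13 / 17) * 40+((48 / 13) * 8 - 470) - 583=-931.70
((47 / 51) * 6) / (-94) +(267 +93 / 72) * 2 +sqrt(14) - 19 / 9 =sqrt(14) +327061 / 612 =538.16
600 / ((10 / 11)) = 660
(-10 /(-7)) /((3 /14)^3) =3920 /27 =145.19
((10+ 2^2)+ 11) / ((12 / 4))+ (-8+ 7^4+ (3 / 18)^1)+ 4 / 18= 43231 / 18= 2401.72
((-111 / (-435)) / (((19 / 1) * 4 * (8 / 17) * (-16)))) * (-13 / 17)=481 / 1410560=0.00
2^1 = 2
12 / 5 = 2.40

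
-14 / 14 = -1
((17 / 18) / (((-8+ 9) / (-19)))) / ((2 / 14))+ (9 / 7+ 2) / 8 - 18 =-72173 / 504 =-143.20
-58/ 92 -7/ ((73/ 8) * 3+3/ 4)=-9101/ 10350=-0.88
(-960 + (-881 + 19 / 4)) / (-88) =7345 / 352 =20.87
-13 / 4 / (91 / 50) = -1.79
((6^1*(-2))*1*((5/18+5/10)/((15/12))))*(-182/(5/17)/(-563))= -346528/42225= -8.21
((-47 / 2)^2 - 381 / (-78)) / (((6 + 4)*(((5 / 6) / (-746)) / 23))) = -745626627 / 650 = -1147117.89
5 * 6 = 30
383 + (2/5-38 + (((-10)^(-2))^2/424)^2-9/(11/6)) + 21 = 71486128640000011/197753600000000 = 361.49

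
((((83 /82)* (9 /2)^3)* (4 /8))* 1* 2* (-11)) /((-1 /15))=9983655 /656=15218.99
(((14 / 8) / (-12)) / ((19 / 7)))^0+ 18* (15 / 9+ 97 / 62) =1834 / 31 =59.16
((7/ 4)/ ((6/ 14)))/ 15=49/ 180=0.27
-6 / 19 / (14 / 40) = -0.90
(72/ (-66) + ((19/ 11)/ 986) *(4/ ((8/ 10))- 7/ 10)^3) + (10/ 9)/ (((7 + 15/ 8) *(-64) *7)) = -46181032091/ 48514158000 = -0.95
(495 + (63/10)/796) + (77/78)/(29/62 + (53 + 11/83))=42387983020699/85627733880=495.03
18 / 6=3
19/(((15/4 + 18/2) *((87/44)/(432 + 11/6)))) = 4352216/13311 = 326.96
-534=-534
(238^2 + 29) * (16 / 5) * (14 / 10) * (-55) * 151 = -10542991536 / 5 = -2108598307.20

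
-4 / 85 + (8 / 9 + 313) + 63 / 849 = 67961252 / 216495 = 313.92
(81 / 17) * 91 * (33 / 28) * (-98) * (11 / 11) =-1702701 / 34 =-50079.44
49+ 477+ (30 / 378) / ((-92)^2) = 280480037 / 533232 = 526.00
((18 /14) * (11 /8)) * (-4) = -99 /14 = -7.07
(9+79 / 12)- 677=-7937 / 12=-661.42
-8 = -8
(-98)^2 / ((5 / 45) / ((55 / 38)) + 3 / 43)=204421140 / 3119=65540.60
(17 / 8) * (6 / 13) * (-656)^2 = 5486784 / 13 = 422060.31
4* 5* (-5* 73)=-7300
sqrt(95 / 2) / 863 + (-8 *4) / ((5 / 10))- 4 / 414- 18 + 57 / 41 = -684217 / 8487 + sqrt(190) / 1726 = -80.61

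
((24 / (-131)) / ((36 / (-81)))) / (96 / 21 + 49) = 126 / 16375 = 0.01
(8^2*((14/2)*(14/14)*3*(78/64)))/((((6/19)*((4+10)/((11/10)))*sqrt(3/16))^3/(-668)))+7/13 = -207581.35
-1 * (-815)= 815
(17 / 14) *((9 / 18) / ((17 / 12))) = 3 / 7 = 0.43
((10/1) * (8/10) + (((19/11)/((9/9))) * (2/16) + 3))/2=987/176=5.61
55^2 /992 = 3025 /992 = 3.05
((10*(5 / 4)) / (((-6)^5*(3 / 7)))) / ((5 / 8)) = -35 / 5832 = -0.01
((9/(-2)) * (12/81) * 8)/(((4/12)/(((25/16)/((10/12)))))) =-30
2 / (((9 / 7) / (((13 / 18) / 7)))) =13 / 81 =0.16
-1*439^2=-192721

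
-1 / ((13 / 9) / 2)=-18 / 13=-1.38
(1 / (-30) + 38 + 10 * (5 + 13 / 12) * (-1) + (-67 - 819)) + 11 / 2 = -27101 / 30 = -903.37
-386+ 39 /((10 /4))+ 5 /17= -31459 /85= -370.11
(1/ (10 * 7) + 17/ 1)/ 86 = 1191/ 6020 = 0.20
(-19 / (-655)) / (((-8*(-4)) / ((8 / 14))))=19 / 36680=0.00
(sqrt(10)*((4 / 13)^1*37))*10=1480*sqrt(10) / 13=360.01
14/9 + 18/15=124/45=2.76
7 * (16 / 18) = 6.22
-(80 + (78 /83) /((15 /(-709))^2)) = -13567706 /6225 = -2179.55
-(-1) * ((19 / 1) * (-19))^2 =130321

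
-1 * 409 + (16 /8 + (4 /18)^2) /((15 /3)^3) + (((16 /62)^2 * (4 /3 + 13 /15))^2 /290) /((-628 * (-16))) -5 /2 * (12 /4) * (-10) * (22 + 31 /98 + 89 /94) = 1335.75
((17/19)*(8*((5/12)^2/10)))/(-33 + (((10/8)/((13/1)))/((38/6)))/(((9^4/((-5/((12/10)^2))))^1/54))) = -0.00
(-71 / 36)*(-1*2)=71 / 18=3.94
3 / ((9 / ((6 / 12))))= 1 / 6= 0.17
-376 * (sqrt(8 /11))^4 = -24064 /121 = -198.88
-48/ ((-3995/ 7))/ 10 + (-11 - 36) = -938657/ 19975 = -46.99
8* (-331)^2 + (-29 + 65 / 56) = 49081769 / 56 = 876460.16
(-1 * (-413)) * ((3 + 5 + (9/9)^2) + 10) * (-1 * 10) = -78470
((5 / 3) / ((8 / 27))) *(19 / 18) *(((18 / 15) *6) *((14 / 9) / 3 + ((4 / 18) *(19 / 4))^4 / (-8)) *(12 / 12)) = 5797565 / 373248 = 15.53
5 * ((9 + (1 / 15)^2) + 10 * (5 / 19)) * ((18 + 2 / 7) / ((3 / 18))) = 12734464 / 1995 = 6383.19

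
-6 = -6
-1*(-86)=86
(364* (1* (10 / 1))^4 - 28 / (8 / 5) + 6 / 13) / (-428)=-94639557 / 11128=-8504.63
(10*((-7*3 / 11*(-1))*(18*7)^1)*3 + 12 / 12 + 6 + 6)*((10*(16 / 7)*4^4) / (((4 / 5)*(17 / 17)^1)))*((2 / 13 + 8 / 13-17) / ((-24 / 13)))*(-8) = -3719060058.87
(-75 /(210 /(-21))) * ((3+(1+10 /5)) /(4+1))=9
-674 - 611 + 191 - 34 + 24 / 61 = -68784 / 61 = -1127.61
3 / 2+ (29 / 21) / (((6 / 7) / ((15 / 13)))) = 131 / 39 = 3.36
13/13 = 1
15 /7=2.14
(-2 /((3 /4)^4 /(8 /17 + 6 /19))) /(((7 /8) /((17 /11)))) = -1040384 /118503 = -8.78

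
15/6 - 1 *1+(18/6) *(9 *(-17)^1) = -915/2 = -457.50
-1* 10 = -10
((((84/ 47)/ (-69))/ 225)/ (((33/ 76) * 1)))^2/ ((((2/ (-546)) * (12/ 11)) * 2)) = -0.00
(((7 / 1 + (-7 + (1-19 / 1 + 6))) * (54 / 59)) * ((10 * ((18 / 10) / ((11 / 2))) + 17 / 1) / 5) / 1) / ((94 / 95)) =-45.01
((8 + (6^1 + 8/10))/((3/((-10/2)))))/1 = -74/3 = -24.67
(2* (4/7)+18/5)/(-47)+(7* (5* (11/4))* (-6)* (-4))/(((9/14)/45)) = 265996334/1645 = 161699.90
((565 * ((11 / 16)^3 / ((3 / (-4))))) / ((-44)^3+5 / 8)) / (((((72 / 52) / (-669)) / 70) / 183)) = -4654495320475 / 261683328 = -17786.75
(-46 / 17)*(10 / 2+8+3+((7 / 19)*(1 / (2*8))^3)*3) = -28639715 / 661504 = -43.29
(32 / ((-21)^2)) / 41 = 32 / 18081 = 0.00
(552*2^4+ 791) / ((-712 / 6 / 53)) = -1530057 / 356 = -4297.91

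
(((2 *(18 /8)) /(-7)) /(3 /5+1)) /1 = -45 /112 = -0.40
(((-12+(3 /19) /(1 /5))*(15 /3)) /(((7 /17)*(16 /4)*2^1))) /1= -18105 /1064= -17.02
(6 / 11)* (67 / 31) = 402 / 341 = 1.18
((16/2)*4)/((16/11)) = 22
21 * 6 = 126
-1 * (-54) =54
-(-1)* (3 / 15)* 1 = 1 / 5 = 0.20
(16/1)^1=16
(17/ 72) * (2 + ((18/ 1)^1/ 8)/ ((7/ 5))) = 1717/ 2016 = 0.85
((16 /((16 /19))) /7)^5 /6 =2476099 /100842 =24.55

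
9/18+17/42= 0.90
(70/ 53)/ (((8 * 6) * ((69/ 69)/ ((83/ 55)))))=581/ 13992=0.04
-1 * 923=-923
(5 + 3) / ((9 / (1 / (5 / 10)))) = 16 / 9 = 1.78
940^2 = 883600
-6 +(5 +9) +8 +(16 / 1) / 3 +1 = 67 / 3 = 22.33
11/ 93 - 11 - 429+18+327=-8824/ 93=-94.88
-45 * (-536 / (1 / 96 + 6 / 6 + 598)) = 463104 / 11501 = 40.27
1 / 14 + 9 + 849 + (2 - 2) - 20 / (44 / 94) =125563 / 154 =815.34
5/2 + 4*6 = 53/2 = 26.50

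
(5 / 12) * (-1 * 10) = -25 / 6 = -4.17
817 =817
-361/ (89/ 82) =-29602/ 89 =-332.61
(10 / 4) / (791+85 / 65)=13 / 4120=0.00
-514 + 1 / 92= -47287 / 92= -513.99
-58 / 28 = -29 / 14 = -2.07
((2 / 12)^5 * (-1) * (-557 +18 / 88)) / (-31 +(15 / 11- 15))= -24499 / 15272064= -0.00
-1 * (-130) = 130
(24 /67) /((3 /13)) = 104 /67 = 1.55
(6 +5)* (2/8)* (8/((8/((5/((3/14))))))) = 385/6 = 64.17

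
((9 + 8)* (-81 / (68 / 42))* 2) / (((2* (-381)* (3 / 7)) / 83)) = 109809 / 254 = 432.32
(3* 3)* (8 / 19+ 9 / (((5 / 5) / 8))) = 12384 / 19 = 651.79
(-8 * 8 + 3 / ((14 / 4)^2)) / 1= -3124 / 49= -63.76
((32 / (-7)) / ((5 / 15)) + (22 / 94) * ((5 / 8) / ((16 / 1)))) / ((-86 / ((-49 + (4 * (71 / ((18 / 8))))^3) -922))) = 845696819104147 / 2640169728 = 320319.11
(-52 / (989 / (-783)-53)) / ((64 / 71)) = 722709 / 679808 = 1.06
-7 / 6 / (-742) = 1 / 636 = 0.00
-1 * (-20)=20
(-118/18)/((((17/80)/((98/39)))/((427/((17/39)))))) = -75937.38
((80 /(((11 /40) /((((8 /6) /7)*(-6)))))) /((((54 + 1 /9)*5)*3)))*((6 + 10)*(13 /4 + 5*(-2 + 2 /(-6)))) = 2068480 /37499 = 55.16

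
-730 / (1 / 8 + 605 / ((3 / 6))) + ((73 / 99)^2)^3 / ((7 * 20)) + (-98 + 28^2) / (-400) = -1407939613696403971 / 607631288423405400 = -2.32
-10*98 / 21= -140 / 3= -46.67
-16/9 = -1.78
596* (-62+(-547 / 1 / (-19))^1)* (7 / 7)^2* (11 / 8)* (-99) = 102386691 / 38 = 2694386.61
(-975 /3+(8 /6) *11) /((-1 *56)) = 133 /24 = 5.54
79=79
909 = 909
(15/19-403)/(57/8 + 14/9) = -550224/11875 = -46.33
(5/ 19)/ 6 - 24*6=-16411/ 114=-143.96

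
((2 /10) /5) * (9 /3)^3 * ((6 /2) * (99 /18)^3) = 107811 /200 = 539.06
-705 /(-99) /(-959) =-235 /31647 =-0.01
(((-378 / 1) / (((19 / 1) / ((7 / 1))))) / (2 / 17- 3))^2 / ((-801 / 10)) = -936360 / 32129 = -29.14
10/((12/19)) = 95/6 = 15.83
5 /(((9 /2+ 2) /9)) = 90 /13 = 6.92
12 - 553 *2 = -1094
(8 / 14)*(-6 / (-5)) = 24 / 35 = 0.69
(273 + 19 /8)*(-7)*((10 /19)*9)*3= -2081835 /76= -27392.57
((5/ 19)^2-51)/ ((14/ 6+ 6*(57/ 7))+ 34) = -386106/ 645829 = -0.60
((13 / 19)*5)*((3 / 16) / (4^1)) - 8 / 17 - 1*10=-213133 / 20672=-10.31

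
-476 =-476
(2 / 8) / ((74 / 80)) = 0.27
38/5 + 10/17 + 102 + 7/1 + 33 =12766/85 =150.19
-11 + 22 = 11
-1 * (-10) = 10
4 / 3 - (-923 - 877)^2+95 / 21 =-22679959 / 7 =-3239994.14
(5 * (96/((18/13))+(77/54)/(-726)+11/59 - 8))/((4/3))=64678595/280368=230.69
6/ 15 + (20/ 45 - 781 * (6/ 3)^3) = -281122/ 45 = -6247.16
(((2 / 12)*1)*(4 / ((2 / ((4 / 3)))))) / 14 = 2 / 63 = 0.03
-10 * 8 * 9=-720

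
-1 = -1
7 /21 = 1 /3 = 0.33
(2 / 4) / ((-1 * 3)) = -1 / 6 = -0.17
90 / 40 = 9 / 4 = 2.25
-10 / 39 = -0.26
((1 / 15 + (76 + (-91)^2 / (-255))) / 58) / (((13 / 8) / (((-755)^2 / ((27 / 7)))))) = 35483828240 / 519129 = 68352.62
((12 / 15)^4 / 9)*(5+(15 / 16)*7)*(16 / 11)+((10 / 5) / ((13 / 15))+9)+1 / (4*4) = 12.14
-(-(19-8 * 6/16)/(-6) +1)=-11/3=-3.67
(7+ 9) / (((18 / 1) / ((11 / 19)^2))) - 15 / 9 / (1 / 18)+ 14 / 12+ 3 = -165929 / 6498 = -25.54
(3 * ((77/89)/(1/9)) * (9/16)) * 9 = 168399/1424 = 118.26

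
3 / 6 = 1 / 2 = 0.50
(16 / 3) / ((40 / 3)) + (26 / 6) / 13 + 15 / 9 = 12 / 5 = 2.40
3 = 3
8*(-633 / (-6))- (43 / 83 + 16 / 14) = 489399 / 581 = 842.34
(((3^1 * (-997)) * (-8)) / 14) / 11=11964 / 77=155.38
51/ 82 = 0.62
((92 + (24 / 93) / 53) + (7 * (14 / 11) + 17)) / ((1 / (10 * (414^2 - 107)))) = 3650269650510 / 18073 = 201973643.03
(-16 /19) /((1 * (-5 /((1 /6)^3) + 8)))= 1 /1273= 0.00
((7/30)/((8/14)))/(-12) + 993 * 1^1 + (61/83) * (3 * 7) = 120523933/119520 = 1008.40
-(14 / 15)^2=-196 / 225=-0.87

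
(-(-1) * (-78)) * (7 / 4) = -273 / 2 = -136.50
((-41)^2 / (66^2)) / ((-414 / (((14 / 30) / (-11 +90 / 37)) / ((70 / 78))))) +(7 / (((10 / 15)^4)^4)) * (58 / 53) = 15611103907971241193 / 3102582229401600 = 5031.65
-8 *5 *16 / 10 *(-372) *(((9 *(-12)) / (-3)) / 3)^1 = 285696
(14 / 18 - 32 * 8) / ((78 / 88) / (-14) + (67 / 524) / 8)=741434848 / 137493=5392.53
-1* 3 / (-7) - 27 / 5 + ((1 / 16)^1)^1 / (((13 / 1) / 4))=-9013 / 1820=-4.95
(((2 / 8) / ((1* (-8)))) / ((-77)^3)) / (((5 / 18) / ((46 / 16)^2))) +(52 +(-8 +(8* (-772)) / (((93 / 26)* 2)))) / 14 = -12721732482667 / 217382753280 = -58.52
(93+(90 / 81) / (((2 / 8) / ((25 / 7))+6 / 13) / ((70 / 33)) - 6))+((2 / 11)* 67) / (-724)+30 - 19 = 1946095637153 / 18750334086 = 103.79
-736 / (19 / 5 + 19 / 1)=-1840 / 57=-32.28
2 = 2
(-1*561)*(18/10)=-5049/5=-1009.80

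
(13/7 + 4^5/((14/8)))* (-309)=-181383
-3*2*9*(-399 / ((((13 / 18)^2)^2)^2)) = 237436070570496 / 815730721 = 291071.63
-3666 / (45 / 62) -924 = -89624 / 15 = -5974.93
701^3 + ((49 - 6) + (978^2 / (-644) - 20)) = 55459772843 / 161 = 344470638.78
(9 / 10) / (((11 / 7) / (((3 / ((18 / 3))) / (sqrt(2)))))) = 63* sqrt(2) / 440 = 0.20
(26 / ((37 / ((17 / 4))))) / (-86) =-221 / 6364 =-0.03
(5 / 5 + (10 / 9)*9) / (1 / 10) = 110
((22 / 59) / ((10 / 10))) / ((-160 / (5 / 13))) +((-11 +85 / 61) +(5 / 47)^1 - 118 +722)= 20916745695 / 35183824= 594.50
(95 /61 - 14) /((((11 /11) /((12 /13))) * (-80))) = 2277 /15860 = 0.14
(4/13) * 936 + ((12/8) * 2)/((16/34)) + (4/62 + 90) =95341/248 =384.44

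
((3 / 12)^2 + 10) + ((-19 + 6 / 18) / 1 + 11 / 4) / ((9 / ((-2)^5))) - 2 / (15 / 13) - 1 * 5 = 129431 / 2160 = 59.92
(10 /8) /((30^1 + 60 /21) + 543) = 35 /16124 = 0.00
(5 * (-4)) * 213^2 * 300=-272214000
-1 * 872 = -872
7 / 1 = 7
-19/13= -1.46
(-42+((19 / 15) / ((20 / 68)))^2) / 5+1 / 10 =-4.59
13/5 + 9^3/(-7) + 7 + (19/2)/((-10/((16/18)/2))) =-29914/315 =-94.97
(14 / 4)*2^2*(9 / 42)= 3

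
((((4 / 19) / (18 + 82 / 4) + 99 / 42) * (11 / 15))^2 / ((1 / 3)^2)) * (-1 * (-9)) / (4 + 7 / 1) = 430106121 / 19457900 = 22.10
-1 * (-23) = 23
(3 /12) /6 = 1 /24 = 0.04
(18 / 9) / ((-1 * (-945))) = 2 / 945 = 0.00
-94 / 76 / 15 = -47 / 570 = -0.08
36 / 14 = 18 / 7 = 2.57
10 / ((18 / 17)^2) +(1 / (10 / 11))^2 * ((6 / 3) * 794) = 7818119 / 4050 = 1930.40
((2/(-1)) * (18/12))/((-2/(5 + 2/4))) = 33/4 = 8.25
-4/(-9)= 4/9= 0.44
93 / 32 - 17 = -451 / 32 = -14.09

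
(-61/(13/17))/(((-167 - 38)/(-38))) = -39406/2665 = -14.79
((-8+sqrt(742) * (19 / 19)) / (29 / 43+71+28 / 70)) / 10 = -43 / 3874+43 * sqrt(742) / 30992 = 0.03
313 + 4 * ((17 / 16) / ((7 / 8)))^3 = 219631 / 686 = 320.16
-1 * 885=-885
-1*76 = -76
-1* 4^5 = -1024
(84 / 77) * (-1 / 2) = -6 / 11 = -0.55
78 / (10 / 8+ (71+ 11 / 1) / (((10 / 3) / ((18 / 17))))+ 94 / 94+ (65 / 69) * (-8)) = 1829880 / 487049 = 3.76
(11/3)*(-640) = -7040/3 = -2346.67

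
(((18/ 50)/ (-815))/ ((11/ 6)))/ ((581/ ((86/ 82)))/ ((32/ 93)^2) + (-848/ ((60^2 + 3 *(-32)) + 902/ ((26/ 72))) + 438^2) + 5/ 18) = -69569943552/ 56745573030548496875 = -0.00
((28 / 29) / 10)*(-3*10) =-2.90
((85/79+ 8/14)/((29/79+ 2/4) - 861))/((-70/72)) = 65592/33295745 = 0.00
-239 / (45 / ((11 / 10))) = -2629 / 450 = -5.84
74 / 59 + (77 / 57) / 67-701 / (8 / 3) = -471552871 / 1802568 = -261.60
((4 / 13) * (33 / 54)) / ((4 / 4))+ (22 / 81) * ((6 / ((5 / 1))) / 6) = 1276 / 5265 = 0.24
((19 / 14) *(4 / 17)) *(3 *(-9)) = -8.62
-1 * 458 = -458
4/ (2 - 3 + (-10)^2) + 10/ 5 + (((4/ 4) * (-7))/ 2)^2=5659/ 396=14.29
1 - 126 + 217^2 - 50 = 46914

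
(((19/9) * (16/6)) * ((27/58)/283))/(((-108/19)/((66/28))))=-3971/1034082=-0.00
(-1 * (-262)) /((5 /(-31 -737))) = -201216 /5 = -40243.20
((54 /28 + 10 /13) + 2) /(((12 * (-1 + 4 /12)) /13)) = -855 /112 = -7.63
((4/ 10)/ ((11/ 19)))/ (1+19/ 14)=532/ 1815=0.29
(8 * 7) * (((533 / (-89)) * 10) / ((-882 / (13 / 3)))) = 277160 / 16821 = 16.48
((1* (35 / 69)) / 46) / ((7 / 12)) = 10 / 529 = 0.02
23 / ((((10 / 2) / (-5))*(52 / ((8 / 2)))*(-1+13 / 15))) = 345 / 26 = 13.27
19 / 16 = 1.19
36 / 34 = 18 / 17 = 1.06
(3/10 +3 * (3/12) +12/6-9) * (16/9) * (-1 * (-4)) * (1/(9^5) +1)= -22486240/531441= -42.31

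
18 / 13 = 1.38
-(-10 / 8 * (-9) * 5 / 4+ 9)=-369 / 16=-23.06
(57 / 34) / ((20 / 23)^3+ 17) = 231173 / 2434842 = 0.09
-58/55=-1.05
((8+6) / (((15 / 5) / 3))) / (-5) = -14 / 5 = -2.80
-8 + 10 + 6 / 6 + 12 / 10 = 21 / 5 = 4.20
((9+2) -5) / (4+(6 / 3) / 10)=10 / 7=1.43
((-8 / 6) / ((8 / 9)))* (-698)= 1047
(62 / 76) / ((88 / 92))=0.85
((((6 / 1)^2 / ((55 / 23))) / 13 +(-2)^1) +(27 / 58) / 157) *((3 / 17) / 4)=-16387521 / 442733720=-0.04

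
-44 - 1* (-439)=395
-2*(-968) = 1936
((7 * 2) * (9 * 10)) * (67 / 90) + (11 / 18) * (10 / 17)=143569 / 153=938.36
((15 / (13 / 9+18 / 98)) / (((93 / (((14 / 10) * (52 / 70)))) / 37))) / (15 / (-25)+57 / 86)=2026934 / 33387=60.71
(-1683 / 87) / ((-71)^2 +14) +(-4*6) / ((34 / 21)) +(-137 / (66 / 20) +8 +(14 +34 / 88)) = -3723395113 / 109653060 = -33.96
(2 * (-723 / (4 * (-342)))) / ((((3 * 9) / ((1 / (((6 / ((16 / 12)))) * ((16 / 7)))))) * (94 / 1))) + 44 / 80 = 114583907 / 208319040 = 0.55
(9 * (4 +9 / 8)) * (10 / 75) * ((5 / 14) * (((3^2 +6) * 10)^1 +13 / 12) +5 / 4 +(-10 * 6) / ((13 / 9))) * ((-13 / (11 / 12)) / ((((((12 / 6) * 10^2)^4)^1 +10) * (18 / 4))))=-34973 / 211200001320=-0.00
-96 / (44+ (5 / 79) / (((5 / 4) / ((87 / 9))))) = -1422 / 659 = -2.16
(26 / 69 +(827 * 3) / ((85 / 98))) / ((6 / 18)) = 16778732 / 1955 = 8582.47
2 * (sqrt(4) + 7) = 18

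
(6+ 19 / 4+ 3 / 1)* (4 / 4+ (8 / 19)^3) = 405405 / 27436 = 14.78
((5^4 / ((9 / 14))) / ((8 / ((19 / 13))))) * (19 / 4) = 1579375 / 1872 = 843.68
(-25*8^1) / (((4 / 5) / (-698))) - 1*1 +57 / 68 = 11865989 / 68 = 174499.84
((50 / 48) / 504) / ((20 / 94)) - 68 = -1644821 / 24192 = -67.99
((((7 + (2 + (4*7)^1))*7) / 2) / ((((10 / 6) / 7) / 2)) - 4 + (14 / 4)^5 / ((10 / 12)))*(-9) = -246825 / 16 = -15426.56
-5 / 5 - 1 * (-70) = 69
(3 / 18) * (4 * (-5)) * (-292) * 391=1141720 / 3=380573.33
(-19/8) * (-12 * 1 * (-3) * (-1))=171/2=85.50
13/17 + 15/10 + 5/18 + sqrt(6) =sqrt(6) + 389/153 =4.99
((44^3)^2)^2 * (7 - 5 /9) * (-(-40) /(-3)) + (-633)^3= -122157490602130854043219 /27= -4524351503782624223822.93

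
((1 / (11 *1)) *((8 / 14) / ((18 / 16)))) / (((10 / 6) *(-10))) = -16 / 5775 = -0.00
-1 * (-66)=66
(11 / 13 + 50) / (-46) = -661 / 598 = -1.11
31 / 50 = 0.62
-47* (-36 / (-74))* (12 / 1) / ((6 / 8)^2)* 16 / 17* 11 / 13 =-3176448 / 8177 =-388.46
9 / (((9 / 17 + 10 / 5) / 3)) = 459 / 43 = 10.67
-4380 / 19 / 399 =-0.58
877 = 877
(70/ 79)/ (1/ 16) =1120/ 79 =14.18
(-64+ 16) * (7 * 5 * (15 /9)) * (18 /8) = -6300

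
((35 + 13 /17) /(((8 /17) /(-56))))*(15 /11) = -5803.64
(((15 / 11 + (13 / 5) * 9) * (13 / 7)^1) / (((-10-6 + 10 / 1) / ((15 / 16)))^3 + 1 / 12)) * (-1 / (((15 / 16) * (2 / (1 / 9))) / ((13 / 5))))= 2455232 / 90804021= 0.03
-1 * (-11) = 11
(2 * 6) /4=3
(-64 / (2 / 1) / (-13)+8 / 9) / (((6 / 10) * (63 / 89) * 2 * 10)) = 1246 / 3159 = 0.39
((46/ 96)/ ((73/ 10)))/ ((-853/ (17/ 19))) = -1955/ 28394664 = -0.00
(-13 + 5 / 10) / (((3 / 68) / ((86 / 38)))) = -36550 / 57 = -641.23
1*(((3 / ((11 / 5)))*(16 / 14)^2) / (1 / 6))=5760 / 539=10.69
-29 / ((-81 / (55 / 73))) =1595 / 5913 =0.27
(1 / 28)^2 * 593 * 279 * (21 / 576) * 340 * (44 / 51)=2256.84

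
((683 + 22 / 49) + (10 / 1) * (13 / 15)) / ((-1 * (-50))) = 13.84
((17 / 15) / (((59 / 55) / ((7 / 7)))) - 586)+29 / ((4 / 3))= -398741 / 708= -563.19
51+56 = 107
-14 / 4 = -7 / 2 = -3.50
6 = 6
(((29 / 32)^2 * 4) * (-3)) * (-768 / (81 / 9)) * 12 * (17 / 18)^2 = 243049 / 27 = 9001.81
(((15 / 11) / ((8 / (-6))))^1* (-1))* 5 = 225 / 44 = 5.11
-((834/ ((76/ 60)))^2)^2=-24492281300010000/ 130321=-187938101303.78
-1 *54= -54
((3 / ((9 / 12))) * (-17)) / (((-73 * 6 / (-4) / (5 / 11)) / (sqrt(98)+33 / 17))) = -4760 * sqrt(2) / 2409 - 40 / 73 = -3.34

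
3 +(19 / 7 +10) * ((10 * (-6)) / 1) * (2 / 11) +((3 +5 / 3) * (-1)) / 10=-157274 / 1155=-136.17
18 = 18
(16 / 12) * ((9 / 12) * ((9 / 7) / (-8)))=-9 / 56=-0.16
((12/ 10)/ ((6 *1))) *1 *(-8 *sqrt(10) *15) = -24 *sqrt(10) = -75.89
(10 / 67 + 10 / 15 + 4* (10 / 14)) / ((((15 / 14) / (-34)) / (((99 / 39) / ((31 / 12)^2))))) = -185551872 / 4185155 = -44.34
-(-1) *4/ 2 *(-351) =-702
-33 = -33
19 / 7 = 2.71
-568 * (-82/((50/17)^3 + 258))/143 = 114413944/99567611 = 1.15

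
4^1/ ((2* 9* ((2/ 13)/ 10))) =130/ 9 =14.44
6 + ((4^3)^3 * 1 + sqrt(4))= 262152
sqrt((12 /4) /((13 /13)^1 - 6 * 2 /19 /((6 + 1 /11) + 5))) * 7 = 12.49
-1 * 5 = -5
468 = 468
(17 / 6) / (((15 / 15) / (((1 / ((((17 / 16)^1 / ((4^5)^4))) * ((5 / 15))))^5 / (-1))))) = -68242365001225056980250881939018440142644021819555824092793513443328 / 83521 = -817068342108272853297384900000000000000000000000000000000000000.00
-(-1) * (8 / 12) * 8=16 / 3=5.33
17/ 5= 3.40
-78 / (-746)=39 / 373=0.10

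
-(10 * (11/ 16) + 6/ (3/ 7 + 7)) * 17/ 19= -13583/ 1976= -6.87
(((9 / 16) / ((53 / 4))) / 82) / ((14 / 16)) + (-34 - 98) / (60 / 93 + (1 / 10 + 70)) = -12698709 / 6808009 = -1.87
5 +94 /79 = 489 /79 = 6.19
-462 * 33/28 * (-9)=9801/2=4900.50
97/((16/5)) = 485/16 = 30.31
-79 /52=-1.52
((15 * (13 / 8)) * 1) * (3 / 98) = 585 / 784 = 0.75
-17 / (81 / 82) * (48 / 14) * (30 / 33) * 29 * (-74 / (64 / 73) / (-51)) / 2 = -16057445 / 12474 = -1287.27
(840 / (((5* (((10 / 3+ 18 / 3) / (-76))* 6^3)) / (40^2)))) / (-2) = 5066.67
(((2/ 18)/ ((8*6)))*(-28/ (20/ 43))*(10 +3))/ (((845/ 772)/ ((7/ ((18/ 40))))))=-406651/ 15795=-25.75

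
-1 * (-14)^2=-196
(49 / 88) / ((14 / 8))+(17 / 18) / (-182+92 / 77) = 862687 / 2756556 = 0.31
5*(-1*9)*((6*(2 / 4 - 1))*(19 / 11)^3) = 925965 / 1331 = 695.69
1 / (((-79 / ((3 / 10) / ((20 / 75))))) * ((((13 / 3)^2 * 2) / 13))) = -81 / 16432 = -0.00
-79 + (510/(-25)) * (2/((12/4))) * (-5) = -11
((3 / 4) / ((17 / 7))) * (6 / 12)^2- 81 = -80.92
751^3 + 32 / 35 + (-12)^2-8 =14824771077 / 35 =423564887.91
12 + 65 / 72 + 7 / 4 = 1055 / 72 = 14.65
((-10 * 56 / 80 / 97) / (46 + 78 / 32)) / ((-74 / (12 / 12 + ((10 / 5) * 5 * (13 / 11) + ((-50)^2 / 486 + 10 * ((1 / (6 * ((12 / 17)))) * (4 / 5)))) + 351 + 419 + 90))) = 131703152 / 7434882675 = 0.02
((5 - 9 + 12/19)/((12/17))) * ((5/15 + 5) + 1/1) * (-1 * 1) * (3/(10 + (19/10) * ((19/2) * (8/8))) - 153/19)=-451696/1881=-240.14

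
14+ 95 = 109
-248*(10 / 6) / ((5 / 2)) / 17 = -496 / 51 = -9.73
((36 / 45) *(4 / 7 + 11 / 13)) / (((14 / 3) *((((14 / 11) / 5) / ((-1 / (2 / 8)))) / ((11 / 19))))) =-187308 / 84721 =-2.21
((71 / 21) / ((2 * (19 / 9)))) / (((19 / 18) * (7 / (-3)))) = -5751 / 17689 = -0.33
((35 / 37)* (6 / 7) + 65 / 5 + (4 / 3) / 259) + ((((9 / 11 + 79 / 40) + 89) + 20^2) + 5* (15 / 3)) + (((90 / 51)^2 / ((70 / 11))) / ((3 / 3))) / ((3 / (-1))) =52409827517 / 98803320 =530.45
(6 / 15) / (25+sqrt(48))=10 / 577 - 8 * sqrt(3) / 2885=0.01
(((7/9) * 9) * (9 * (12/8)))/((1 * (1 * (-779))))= -189/1558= -0.12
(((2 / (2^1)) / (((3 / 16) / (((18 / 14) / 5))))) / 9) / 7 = 16 / 735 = 0.02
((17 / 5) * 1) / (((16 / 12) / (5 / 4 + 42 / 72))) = 187 / 40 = 4.68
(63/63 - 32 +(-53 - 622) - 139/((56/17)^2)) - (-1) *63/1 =-2056619/3136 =-655.81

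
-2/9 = -0.22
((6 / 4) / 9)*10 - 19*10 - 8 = -589 / 3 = -196.33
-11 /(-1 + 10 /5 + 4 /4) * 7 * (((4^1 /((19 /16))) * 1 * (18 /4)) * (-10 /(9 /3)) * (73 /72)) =112420 /57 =1972.28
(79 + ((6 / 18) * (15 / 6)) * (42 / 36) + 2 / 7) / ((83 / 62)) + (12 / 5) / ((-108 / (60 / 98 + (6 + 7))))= 7277801 / 122010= 59.65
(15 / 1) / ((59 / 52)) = 780 / 59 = 13.22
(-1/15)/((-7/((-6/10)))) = -1/175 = -0.01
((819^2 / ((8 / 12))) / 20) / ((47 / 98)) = 98601867 / 940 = 104895.60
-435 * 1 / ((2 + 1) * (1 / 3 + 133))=-87 / 80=-1.09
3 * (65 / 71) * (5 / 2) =975 / 142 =6.87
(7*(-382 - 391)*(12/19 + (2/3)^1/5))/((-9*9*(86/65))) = 7667387/198531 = 38.62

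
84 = 84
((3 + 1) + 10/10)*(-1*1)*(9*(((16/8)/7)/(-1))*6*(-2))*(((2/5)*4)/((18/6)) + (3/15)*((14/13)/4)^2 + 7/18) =-170970/1183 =-144.52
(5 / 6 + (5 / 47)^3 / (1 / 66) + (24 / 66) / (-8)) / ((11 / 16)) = 47546368 / 37687749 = 1.26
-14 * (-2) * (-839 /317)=-23492 /317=-74.11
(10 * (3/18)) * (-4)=-6.67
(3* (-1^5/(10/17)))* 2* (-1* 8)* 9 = 3672/5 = 734.40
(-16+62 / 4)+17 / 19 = 15 / 38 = 0.39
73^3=389017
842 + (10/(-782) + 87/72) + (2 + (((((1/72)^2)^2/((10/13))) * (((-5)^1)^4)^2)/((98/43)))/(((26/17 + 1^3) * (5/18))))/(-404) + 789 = 75447097664246557/46224441704448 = 1632.19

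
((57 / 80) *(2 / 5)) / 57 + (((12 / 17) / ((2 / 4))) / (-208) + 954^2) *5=201135634721 / 44200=4550579.97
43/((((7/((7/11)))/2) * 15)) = 0.52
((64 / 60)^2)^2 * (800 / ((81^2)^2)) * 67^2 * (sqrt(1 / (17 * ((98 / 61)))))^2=287130517504 / 72612285150825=0.00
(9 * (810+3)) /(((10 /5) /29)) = 212193 /2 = 106096.50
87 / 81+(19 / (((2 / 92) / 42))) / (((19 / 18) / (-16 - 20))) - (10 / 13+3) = -439430482 / 351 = -1251938.70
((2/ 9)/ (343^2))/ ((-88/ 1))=-1/ 46589004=-0.00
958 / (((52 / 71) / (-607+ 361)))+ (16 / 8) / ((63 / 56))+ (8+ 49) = -37641086 / 117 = -321718.68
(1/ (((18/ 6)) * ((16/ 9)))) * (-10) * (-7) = 105/ 8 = 13.12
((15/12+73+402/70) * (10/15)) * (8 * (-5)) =-14932/7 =-2133.14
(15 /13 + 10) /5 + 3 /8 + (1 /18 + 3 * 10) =30571 /936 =32.66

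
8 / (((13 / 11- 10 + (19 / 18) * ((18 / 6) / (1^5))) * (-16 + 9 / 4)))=192 / 1865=0.10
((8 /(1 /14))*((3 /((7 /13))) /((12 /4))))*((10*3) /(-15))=-416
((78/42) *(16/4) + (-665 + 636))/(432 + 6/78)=-1963/39319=-0.05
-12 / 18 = -2 / 3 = -0.67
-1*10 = -10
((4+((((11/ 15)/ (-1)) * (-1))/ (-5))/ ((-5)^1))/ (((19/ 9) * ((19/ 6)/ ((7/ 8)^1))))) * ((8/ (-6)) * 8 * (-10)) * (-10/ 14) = -72528/ 1805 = -40.18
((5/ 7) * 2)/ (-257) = -10/ 1799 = -0.01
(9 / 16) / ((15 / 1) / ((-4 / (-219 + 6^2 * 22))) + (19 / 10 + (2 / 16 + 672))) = -15 / 39326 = -0.00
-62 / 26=-31 / 13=-2.38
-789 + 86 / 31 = -24373 / 31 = -786.23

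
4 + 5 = 9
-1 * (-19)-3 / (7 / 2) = 127 / 7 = 18.14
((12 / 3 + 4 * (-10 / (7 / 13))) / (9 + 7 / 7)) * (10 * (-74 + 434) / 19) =-1331.73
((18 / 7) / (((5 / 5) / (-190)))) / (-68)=855 / 119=7.18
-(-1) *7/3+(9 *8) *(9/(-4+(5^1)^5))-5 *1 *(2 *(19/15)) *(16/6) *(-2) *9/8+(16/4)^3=1334611/9363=142.54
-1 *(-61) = 61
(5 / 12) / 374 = 5 / 4488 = 0.00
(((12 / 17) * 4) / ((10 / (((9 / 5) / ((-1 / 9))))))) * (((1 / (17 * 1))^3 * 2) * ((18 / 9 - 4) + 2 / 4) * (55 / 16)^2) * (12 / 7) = 264627 / 4677176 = 0.06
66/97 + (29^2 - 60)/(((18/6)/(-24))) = -605990/97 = -6247.32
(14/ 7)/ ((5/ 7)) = 14/ 5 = 2.80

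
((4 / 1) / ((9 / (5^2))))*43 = 4300 / 9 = 477.78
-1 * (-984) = 984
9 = 9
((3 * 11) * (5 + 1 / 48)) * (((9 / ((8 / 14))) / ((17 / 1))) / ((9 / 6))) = 55671 / 544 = 102.34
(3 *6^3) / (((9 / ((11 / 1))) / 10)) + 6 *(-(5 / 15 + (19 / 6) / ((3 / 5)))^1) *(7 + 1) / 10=118396 / 15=7893.07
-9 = -9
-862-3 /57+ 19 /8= -130671 /152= -859.68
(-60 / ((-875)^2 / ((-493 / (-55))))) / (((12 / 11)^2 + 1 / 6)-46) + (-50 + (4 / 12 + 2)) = -3548496906757 / 74444015625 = -47.67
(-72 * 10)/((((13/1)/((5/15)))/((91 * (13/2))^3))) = -3820604970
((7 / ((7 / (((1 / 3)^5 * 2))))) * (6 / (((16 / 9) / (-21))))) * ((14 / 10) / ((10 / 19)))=-931 / 600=-1.55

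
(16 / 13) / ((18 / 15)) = 40 / 39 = 1.03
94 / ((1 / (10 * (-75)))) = -70500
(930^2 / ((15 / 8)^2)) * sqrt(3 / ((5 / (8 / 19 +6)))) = 246016 * sqrt(34770) / 95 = 482883.20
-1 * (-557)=557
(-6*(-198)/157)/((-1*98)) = -594/7693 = -0.08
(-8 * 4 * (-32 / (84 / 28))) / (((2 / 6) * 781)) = 1024 / 781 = 1.31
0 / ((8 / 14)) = 0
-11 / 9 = -1.22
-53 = -53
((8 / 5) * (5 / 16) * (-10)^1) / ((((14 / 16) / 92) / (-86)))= 45211.43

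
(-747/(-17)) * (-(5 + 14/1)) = -14193/17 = -834.88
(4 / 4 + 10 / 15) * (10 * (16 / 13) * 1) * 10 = 8000 / 39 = 205.13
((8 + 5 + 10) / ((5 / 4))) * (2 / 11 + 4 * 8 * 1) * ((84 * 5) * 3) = 8207136 / 11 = 746103.27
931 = 931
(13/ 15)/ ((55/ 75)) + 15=178/ 11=16.18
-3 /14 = -0.21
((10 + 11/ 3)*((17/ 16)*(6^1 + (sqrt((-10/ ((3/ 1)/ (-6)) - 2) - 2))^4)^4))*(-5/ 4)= -1026332224685/ 12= -85527685390.42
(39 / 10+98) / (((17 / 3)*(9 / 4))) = 2038 / 255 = 7.99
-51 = -51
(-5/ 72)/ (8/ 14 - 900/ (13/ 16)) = 455/ 7253856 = 0.00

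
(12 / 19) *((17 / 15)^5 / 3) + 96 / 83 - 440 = -525058632476 / 1197534375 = -438.45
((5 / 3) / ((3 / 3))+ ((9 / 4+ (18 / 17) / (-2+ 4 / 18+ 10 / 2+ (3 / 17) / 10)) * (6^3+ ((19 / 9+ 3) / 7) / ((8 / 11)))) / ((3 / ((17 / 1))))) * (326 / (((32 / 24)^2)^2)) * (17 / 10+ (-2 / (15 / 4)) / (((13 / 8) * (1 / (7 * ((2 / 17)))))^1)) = 2097920350892583 / 4487155712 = 467539.01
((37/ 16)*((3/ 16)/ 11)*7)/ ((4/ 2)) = 777/ 5632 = 0.14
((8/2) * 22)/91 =88/91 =0.97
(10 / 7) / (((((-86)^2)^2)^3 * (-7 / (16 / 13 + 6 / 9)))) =-185 / 78195562960454434306366464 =-0.00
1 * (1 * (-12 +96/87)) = -316/29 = -10.90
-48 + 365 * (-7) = -2603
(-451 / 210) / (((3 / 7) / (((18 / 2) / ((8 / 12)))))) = -1353 / 20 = -67.65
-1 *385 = -385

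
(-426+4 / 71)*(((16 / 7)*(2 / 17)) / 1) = -967744 / 8449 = -114.54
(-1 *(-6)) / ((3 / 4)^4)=18.96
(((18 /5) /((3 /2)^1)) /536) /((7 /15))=9 /938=0.01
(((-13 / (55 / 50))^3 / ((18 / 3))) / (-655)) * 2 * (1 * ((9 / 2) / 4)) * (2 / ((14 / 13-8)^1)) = -142805 / 523083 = -0.27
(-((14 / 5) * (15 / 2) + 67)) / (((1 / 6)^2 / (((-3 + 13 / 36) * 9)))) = 75240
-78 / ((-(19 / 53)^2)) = 219102 / 361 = 606.93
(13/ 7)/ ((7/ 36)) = 468/ 49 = 9.55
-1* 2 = -2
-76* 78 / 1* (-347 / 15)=137134.40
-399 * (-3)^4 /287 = -4617 /41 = -112.61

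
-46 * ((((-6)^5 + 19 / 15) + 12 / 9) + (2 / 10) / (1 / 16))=1787146 / 5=357429.20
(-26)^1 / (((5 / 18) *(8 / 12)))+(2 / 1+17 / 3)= -1991 / 15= -132.73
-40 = -40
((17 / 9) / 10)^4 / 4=83521 / 262440000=0.00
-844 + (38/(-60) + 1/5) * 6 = -4233/5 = -846.60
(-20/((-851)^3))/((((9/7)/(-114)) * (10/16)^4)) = -4358144/231110644125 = -0.00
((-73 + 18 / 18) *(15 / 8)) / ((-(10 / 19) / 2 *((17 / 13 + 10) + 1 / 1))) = 6669 / 160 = 41.68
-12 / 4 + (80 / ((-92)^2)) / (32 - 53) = -33332 / 11109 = -3.00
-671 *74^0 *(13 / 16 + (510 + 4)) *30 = -82905405 / 8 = -10363175.62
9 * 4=36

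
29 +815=844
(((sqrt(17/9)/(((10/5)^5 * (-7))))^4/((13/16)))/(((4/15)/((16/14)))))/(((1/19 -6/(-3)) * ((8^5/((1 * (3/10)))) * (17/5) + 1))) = 5491/559951768867405824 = 0.00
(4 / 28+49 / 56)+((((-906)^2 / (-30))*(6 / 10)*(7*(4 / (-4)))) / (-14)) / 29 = -11450379 / 40600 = -282.03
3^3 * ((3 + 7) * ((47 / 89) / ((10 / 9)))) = 11421 / 89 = 128.33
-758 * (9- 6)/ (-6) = 379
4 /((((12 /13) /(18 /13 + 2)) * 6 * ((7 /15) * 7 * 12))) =55 /882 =0.06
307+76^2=6083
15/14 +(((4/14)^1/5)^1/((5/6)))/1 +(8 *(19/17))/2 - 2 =3069/850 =3.61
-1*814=-814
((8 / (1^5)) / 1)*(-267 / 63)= -33.90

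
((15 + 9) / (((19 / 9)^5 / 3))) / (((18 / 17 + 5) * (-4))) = -18068994 / 255038197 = -0.07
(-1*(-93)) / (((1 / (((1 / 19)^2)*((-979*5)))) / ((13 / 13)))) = -455235 / 361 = -1261.04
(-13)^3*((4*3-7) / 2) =-10985 / 2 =-5492.50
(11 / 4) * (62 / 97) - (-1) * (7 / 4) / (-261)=177323 / 101268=1.75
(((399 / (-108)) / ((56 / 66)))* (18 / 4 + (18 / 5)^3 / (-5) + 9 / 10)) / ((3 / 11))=627627 / 10000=62.76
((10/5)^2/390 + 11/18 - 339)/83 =-395903/97110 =-4.08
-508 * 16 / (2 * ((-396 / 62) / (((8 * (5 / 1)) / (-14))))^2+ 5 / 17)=-6639356800 / 8404483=-789.98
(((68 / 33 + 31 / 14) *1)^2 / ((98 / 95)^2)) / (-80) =-7040628125 / 32798658816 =-0.21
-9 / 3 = -3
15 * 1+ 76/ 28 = 124/ 7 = 17.71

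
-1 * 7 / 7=-1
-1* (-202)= 202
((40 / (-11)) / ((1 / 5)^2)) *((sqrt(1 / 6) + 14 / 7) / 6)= -1000 / 33- 250 *sqrt(6) / 99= -36.49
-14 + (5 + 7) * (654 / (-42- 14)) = -1079 / 7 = -154.14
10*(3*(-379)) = -11370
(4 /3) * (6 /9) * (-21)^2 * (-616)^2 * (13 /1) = 1933707776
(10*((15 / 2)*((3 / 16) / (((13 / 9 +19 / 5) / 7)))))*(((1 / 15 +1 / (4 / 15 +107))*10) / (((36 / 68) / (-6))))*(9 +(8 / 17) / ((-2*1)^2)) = -1119313125 / 759448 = -1473.85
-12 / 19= -0.63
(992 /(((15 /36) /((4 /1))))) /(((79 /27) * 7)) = 464.97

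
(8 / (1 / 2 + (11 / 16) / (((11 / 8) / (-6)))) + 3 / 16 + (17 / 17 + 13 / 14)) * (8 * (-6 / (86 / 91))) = 23673 / 430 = 55.05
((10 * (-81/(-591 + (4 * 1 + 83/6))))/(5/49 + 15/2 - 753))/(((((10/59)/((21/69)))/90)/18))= -31865989680/5777956753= -5.52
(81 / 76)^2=6561 / 5776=1.14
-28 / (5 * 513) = -28 / 2565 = -0.01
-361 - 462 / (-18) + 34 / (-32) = -16147 / 48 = -336.40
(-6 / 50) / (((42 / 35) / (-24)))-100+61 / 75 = -7259 / 75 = -96.79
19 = 19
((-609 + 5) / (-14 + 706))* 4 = -3.49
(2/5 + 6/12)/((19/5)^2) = 45/722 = 0.06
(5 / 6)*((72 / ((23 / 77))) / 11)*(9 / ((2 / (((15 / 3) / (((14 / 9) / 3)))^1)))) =18225 / 23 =792.39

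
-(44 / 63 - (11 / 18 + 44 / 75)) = 1573 / 3150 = 0.50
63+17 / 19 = 1214 / 19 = 63.89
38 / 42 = 19 / 21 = 0.90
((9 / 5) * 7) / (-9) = -7 / 5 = -1.40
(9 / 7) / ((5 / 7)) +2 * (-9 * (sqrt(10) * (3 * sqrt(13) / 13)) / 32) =9 / 5 -27 * sqrt(130) / 208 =0.32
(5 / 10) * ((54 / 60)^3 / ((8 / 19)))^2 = 191850201 / 128000000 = 1.50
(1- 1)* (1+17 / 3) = 0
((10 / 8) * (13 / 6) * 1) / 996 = 65 / 23904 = 0.00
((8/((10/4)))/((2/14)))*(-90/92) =-504/23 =-21.91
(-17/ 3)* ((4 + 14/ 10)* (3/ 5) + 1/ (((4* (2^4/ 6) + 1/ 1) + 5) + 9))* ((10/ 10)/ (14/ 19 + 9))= -679592/ 356125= -1.91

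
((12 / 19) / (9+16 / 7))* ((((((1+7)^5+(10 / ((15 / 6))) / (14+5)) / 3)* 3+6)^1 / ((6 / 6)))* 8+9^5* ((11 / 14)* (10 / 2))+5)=788706330 / 28519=27655.47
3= 3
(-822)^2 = 675684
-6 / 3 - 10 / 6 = -11 / 3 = -3.67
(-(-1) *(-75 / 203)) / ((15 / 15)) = -75 / 203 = -0.37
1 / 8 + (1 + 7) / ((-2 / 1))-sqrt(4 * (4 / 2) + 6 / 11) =-31 / 8-sqrt(1034) / 11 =-6.80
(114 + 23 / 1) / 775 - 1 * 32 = -24663 / 775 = -31.82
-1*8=-8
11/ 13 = 0.85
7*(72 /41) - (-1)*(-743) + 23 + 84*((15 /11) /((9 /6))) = -284736 /451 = -631.34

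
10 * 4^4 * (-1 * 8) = -20480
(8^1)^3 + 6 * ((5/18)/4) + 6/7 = 43115/84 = 513.27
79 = 79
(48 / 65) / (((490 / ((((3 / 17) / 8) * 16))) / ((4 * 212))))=122112 / 270725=0.45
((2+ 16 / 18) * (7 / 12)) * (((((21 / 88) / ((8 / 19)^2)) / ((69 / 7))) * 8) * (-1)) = -1609699 / 874368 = -1.84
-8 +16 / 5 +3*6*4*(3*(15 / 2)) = 8076 / 5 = 1615.20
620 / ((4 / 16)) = 2480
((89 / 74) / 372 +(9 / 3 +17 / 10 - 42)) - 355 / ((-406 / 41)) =-1.45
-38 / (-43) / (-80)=-19 / 1720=-0.01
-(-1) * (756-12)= 744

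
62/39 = 1.59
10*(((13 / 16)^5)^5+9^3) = 4620621719881970502538813337293985 / 633825300114114700748351602688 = 7290.06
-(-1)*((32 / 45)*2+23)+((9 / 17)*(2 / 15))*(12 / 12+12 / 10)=94009 / 3825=24.58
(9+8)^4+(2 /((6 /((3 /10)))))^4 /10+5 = 8352600001 /100000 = 83526.00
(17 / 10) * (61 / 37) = 1037 / 370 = 2.80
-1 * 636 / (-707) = 636 / 707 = 0.90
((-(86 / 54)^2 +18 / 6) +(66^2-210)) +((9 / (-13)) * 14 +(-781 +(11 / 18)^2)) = 127224737 / 37908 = 3356.14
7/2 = 3.50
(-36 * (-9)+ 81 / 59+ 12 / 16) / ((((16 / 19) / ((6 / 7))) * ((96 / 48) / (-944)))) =-626715 / 4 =-156678.75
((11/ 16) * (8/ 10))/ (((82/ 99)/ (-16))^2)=1724976/ 8405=205.23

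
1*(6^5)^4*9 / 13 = 32905425960566784 / 13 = 2531186612351291.08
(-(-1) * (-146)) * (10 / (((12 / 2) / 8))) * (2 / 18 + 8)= -426320 / 27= -15789.63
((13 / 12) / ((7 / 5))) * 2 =65 / 42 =1.55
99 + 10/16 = 99.62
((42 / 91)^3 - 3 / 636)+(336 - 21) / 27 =16432525 / 1397292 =11.76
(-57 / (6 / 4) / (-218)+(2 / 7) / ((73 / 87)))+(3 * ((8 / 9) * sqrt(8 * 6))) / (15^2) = 32 * sqrt(3) / 675+28675 / 55699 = 0.60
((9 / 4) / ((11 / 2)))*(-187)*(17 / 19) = -2601 / 38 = -68.45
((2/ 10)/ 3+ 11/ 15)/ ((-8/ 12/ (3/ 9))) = -2/ 5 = -0.40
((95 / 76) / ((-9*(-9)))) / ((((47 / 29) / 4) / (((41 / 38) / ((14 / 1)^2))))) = 5945 / 28354536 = 0.00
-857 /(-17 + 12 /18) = 2571 /49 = 52.47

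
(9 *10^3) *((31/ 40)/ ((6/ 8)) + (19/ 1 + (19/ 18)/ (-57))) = 540400/ 3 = 180133.33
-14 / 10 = -7 / 5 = -1.40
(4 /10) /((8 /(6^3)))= 54 /5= 10.80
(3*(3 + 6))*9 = 243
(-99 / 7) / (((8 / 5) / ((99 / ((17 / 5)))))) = -257.38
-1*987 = -987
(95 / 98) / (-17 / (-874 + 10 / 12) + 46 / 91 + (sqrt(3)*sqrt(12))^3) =99541 / 22233736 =0.00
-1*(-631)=631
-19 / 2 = -9.50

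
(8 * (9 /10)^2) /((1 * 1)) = 162 /25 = 6.48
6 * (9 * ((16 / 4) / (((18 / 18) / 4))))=864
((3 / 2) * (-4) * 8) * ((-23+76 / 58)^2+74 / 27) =-171912656 / 7569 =-22712.73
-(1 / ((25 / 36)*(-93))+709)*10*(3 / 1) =-3296778 / 155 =-21269.54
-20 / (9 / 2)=-40 / 9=-4.44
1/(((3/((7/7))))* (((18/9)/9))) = 3/2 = 1.50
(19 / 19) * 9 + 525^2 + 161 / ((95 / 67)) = 26196017 / 95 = 275747.55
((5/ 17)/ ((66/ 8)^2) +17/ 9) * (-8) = -93464/ 6171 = -15.15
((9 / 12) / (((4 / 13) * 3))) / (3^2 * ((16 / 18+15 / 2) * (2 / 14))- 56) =-91 / 5064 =-0.02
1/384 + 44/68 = 4241/6528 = 0.65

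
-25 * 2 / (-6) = 25 / 3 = 8.33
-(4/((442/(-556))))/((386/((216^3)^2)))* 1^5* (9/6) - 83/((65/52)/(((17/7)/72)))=53361632432658951337/26871390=1985815859643.25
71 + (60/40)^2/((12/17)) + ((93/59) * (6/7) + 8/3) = 1550341/19824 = 78.21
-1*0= 0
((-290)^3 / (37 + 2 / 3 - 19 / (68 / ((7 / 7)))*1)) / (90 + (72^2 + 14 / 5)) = -3153750 / 25511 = -123.62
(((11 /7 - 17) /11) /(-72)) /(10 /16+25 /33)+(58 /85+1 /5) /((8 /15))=579771 /347480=1.67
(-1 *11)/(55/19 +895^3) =-209/13621430180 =-0.00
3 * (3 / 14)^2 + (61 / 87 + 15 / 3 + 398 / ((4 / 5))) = 503.34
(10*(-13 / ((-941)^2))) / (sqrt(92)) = -65*sqrt(23) / 20366063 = -0.00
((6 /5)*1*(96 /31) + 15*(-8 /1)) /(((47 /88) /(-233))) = 369564096 /7285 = 50729.46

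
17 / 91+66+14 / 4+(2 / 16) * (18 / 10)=254479 / 3640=69.91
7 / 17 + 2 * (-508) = -17265 / 17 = -1015.59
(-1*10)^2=100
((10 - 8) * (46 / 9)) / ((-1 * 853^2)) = -92 / 6548481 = -0.00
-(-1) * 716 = 716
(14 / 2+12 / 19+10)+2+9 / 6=803 / 38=21.13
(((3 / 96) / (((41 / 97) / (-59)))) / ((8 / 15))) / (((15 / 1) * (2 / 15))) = -4.09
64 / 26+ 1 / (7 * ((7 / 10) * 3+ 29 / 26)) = 47661 / 19019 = 2.51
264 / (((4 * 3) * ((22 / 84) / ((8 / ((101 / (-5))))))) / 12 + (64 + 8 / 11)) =4878720 / 1183939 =4.12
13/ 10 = 1.30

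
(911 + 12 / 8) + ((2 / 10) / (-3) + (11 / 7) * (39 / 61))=11701141 / 12810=913.44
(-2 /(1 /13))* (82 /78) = -82 /3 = -27.33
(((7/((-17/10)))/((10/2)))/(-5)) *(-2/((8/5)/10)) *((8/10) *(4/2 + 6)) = -224/17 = -13.18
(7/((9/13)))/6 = 91/54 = 1.69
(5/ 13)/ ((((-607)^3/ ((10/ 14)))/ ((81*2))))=-4050/ 20352017413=-0.00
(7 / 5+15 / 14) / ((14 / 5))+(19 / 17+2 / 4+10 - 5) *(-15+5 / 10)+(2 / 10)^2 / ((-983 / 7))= -1946247531 / 20470975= -95.07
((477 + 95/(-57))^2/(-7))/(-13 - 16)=2033476/1827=1113.01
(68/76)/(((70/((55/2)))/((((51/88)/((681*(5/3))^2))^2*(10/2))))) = 0.00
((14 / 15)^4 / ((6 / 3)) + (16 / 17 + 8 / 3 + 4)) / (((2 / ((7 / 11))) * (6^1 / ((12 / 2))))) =24059126 / 9466875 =2.54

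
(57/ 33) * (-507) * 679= -6540807/ 11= -594618.82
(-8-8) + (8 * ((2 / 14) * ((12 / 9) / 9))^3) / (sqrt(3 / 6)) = -16 + 512 * sqrt(2) / 6751269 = -16.00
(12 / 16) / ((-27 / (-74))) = 37 / 18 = 2.06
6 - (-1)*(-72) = -66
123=123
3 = 3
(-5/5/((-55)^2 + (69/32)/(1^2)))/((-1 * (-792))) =-4/9590031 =-0.00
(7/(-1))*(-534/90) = 623/15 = 41.53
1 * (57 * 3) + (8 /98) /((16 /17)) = 33533 /196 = 171.09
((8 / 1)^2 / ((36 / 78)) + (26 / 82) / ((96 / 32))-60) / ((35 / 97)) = 939833 / 4305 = 218.31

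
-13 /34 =-0.38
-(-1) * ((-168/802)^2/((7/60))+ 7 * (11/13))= 13167917/2090413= 6.30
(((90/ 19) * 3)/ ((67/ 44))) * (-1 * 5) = -59400/ 1273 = -46.66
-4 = -4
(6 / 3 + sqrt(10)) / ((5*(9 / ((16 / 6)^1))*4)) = 4 / 135 + 2*sqrt(10) / 135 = 0.08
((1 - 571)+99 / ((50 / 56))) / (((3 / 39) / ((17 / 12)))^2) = -93432833 / 600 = -155721.39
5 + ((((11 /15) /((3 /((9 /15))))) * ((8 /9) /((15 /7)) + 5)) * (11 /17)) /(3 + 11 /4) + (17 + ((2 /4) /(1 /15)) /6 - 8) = 14288623 /931500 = 15.34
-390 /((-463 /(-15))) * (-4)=23400 /463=50.54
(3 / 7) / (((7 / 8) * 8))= 0.06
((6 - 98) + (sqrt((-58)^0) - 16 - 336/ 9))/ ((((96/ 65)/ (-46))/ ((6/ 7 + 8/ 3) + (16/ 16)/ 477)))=7621074955/ 480816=15850.29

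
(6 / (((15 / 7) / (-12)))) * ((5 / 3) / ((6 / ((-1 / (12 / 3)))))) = 7 / 3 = 2.33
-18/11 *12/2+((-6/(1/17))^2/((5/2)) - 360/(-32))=915867/220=4163.03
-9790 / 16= -4895 / 8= -611.88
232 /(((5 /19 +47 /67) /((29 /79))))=2141186 /24253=88.29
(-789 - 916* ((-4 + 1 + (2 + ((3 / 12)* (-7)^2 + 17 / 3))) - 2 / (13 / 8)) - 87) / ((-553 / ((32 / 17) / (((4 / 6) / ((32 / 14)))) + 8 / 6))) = 214.66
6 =6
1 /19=0.05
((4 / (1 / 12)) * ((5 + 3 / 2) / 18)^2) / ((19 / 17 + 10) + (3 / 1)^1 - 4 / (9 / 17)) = 2873 / 3012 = 0.95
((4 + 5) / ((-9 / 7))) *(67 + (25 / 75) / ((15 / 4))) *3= -21133 / 15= -1408.87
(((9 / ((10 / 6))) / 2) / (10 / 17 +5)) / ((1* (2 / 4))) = 459 / 475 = 0.97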